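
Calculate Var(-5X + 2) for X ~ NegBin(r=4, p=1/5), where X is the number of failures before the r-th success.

For X ~ NegBin(r=4, p=1/5), where X is the number of failures before the r-th success:
Var(X) = 80
Var(-5X + 2) = (-5)² × Var(X) = 25 × 80 = 2000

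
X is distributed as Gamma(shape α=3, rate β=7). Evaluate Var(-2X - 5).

For X ~ Gamma(shape α=3, rate β=7):
Var(X) = \frac{3}{49}
Var(-2X - 5) = (-2)² × Var(X) = 4 × \frac{3}{49} = \frac{12}{49}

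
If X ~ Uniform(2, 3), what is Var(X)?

For X ~ Uniform(2, 3):
Var(X) = \frac{1}{12}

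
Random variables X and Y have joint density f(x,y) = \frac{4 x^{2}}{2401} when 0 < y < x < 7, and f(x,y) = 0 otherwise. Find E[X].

f_X(x) = ∫_0^x \frac{4 x^{2}}{2401} dy = \frac{4 x^{3}}{2401}
E[X] = ∫_0^7 x × (\frac{4 x^{3}}{2401}) dx = \frac{28}{5}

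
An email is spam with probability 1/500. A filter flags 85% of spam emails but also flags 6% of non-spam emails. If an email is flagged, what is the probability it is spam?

Let D = the rare event, + = positive/flagged.
P(D) = 1/500
P(+|D) = 85/100 = 17/20
P(+|D') = 6/100 = 3/50
P(+) = P(+|D)P(D) + P(+|D')P(D')
     = \frac{17}{20} × \frac{1}{500} + \frac{3}{50} × \frac{499}{500}
     = \frac{3079}{50000}
P(D|+) = P(+|D)P(D)/P(+) = \frac{85}{3079}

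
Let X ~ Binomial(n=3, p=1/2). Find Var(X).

For X ~ Binomial(n=3, p=1/2):
Var(X) = \frac{3}{4}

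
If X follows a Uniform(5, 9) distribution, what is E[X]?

For X ~ Uniform(5, 9), the expected value is:
E[X] = 7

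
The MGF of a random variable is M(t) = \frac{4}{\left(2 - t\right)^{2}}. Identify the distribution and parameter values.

The MGF M(t) = \frac{4}{\left(2 - t\right)^{2}} is the standard form for the Gamma distribution.
Comparing with the known MGF formula identifies: Gamma(shape α=2, rate β=2)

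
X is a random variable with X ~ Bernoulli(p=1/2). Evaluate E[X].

For X ~ Bernoulli(p=1/2), the expected value is:
E[X] = \frac{1}{2}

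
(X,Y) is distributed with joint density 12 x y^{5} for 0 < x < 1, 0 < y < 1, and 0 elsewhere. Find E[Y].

E[Y] = ∫_0^1 ∫_0^1 y × f(x,y) dx dy
= \frac{6}{7}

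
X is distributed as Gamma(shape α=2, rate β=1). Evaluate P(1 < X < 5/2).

P(1 < X < 5/2) = ∫_{1}^{5/2} f(x) dx
where f(x) = x e^{- x}
= - \frac{7}{2 e^{\frac{5}{2}}} + \frac{2}{e}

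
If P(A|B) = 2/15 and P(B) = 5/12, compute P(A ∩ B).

By definition, P(A|B) = P(A ∩ B) / P(B)
So P(A ∩ B) = P(A|B) × P(B)
= 2/15 × 5/12
= 1/18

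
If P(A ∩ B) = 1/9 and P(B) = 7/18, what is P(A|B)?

P(A|B) = P(A ∩ B) / P(B)
= (1/9) / (7/18)
= 2/7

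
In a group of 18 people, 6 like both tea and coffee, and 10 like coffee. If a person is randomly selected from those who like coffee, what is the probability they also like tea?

P(A ∩ B) = 6/18 = 1/3
P(B) = 10/18 = 5/9
P(A|B) = P(A ∩ B) / P(B) = (1/3) / (5/9) = 3/5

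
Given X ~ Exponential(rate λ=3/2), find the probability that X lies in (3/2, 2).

P(3/2 < X < 2) = ∫_{3/2}^{2} f(x) dx
where f(x) = \frac{3 e^{- \frac{3 x}{2}}}{2}
= - \frac{1}{e^{3}} + e^{- \frac{9}{4}}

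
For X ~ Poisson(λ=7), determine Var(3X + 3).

For X ~ Poisson(λ=7):
Var(X) = 7
Var(3X + 3) = (3)² × Var(X) = 9 × 7 = 63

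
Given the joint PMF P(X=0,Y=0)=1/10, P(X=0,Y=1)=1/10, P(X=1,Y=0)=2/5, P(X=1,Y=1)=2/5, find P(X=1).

P(X=1) = P(X=1,Y=0) + P(X=1,Y=1)
= 2/5 + 2/5
= 4/5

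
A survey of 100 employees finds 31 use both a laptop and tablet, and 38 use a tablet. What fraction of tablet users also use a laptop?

P(A ∩ B) = 31/100
P(B) = 38/100 = 19/50
P(A|B) = P(A ∩ B) / P(B) = (31/100) / (19/50) = 31/38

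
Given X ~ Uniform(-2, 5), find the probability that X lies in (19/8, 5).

P(19/8 < X < 5) = ∫_{19/8}^{5} f(x) dx
where f(x) = \frac{1}{7}
= \frac{3}{8}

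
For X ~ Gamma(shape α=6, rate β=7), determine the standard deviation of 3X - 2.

For X ~ Gamma(shape α=6, rate β=7):
Var(X) = \frac{6}{49}
SD(X) = √(Var(X)) = √(\frac{6}{49}) = \frac{\sqrt{6}}{7}
SD(3X - 2) = |3| × SD(X) = 3 × \frac{\sqrt{6}}{7} = \frac{3 \sqrt{6}}{7}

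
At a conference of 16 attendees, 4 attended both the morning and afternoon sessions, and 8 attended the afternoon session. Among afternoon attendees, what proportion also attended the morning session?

P(A ∩ B) = 4/16 = 1/4
P(B) = 8/16 = 1/2
P(A|B) = P(A ∩ B) / P(B) = (1/4) / (1/2) = 1/2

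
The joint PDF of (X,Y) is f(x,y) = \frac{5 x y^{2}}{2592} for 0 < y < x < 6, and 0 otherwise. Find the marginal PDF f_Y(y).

f_Y(y) = ∫_y^6 \frac{5 x y^{2}}{2592} dx = \frac{5 y^{2} \left(36 - y^{2}\right)}{5184}
for 0 < y < 6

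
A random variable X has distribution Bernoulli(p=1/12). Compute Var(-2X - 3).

For X ~ Bernoulli(p=1/12):
Var(X) = \frac{11}{144}
Var(-2X - 3) = (-2)² × Var(X) = 4 × \frac{11}{144} = \frac{11}{36}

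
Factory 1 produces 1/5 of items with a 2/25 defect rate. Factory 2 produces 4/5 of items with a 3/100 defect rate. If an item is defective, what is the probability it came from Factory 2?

Using Bayes' theorem:
P(F1) = 1/5, P(D|F1) = 2/25
P(F2) = 4/5, P(D|F2) = 3/100
P(D) = P(D|F1)P(F1) + P(D|F2)P(F2)
     = \frac{1}{25}
P(F2|D) = P(D|F2)P(F2) / P(D)
= \frac{3}{5}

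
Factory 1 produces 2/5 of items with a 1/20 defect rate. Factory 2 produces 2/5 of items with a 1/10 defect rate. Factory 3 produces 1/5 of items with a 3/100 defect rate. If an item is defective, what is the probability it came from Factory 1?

Using Bayes' theorem:
P(F1) = 2/5, P(D|F1) = 1/20
P(F2) = 2/5, P(D|F2) = 1/10
P(F3) = 1/5, P(D|F3) = 3/100
P(D) = P(D|F1)P(F1) + P(D|F2)P(F2) + P(D|F3)P(F3)
     = \frac{33}{500}
P(F1|D) = P(D|F1)P(F1) / P(D)
= \frac{10}{33}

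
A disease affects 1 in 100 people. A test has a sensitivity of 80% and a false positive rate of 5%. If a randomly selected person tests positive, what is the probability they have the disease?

Let D = the rare event, + = positive/flagged.
P(D) = 1/100
P(+|D) = 80/100 = 4/5
P(+|D') = 5/100 = 1/20
P(+) = P(+|D)P(D) + P(+|D')P(D')
     = \frac{4}{5} × \frac{1}{100} + \frac{1}{20} × \frac{99}{100}
     = \frac{23}{400}
P(D|+) = P(+|D)P(D)/P(+) = \frac{16}{115}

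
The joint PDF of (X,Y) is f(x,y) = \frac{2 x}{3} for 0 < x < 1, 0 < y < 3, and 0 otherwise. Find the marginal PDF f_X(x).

f_X(x) = ∫_0^3 f(x,y) dy
= ∫_0^3 \frac{2 x}{3} dy
= 2 x for 0 < x < 1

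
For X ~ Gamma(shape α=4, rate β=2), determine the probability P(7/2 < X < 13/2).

P(7/2 < X < 13/2) = ∫_{7/2}^{13/2} f(x) dx
where f(x) = \frac{8 x^{3} e^{- 2 x}}{3}
= \frac{-1394 + 269 e^{6}}{3 e^{13}}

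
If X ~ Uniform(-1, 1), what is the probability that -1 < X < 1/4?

P(-1 < X < 1/4) = ∫_{-1}^{1/4} f(x) dx
where f(x) = \frac{1}{2}
= \frac{5}{8}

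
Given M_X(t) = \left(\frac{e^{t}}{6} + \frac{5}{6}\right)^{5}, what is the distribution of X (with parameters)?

The MGF M(t) = \left(\frac{e^{t}}{6} + \frac{5}{6}\right)^{5} is the standard form for the Binomial distribution.
Comparing with the known MGF formula identifies: Binomial(n=5, p=1/6)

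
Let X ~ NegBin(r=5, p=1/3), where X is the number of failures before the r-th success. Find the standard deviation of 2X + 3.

For X ~ NegBin(r=5, p=1/3), where X is the number of failures before the r-th success:
Var(X) = 30
SD(X) = √(Var(X)) = √(30) = \sqrt{30}
SD(2X + 3) = |2| × SD(X) = 2 × \sqrt{30} = 2 \sqrt{30}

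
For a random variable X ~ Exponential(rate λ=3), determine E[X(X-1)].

E[X(X-1)] = E[X² - X] = E[X²] - E[X]
E[X] = \frac{1}{3}
E[X²] = Var(X) + (E[X])² = \frac{1}{9} + (\frac{1}{3})² = \frac{2}{9}
E[X(X-1)] = \frac{2}{9} - \frac{1}{3} = - \frac{1}{9}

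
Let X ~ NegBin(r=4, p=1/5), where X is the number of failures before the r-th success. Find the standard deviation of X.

For X ~ NegBin(r=4, p=1/5), where X is the number of failures before the r-th success:
Var(X) = 80
SD(X) = √(Var(X)) = √(80) = 4 \sqrt{5}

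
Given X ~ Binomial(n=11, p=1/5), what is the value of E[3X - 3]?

For X ~ Binomial(n=11, p=1/5):
E[X] = \frac{11}{5}
E[3X - 3] = 3 × E[X] - 3 = \frac{18}{5}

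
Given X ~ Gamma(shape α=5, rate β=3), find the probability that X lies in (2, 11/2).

P(2 < X < 11/2) = ∫_{2}^{11/2} f(x) dx
where f(x) = \frac{81 x^{4} e^{- 3 x}}{8}
= - \frac{510803}{128 e^{\frac{33}{2}}} + \frac{115}{e^{6}}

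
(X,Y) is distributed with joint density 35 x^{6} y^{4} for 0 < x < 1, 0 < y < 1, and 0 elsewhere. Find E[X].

E[X] = ∫_0^1 ∫_0^1 x × f(x,y) dy dx
= ∫_0^1 ∫_0^1 x × (35 x^{6} y^{4}) dy dx
= \frac{7}{8}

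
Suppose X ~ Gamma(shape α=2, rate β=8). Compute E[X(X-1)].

E[X(X-1)] = E[X² - X] = E[X²] - E[X]
E[X] = \frac{1}{4}
E[X²] = Var(X) + (E[X])² = \frac{1}{32} + (\frac{1}{4})² = \frac{3}{32}
E[X(X-1)] = \frac{3}{32} - \frac{1}{4} = - \frac{5}{32}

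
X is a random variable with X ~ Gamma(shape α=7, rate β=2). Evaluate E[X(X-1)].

E[X(X-1)] = E[X² - X] = E[X²] - E[X]
E[X] = \frac{7}{2}
E[X²] = Var(X) + (E[X])² = \frac{7}{4} + (\frac{7}{2})² = 14
E[X(X-1)] = 14 - \frac{7}{2} = \frac{21}{2}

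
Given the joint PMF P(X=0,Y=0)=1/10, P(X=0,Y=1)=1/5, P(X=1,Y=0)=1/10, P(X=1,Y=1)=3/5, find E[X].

First find marginal of X:
P(X=0) = 3/10
P(X=1) = 7/10
E[X] = 0 × 3/10 + 1 × 7/10 = 7/10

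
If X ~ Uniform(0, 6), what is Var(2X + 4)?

For X ~ Uniform(0, 6):
Var(X) = 3
Var(2X + 4) = (2)² × Var(X) = 4 × 3 = 12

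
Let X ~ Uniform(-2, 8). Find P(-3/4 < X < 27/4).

P(-3/4 < X < 27/4) = ∫_{-3/4}^{27/4} f(x) dx
where f(x) = \frac{1}{10}
= \frac{3}{4}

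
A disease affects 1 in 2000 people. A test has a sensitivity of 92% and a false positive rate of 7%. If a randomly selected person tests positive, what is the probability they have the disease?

Let D = the rare event, + = positive/flagged.
P(D) = 1/2000
P(+|D) = 92/100 = 23/25
P(+|D') = 7/100
P(+) = P(+|D)P(D) + P(+|D')P(D')
     = \frac{23}{25} × \frac{1}{2000} + \frac{7}{100} × \frac{1999}{2000}
     = \frac{2817}{40000}
P(D|+) = P(+|D)P(D)/P(+) = \frac{92}{14085}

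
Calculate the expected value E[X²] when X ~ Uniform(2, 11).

Using the identity E[X²] = Var(X) + (E[X])²:
E[X] = \frac{13}{2}
Var(X) = \frac{27}{4}
E[X²] = \frac{27}{4} + (\frac{13}{2})²
= 49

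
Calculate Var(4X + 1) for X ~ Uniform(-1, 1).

For X ~ Uniform(-1, 1):
Var(X) = \frac{1}{3}
Var(4X + 1) = (4)² × Var(X) = 16 × \frac{1}{3} = \frac{16}{3}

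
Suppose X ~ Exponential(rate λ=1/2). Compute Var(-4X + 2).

For X ~ Exponential(rate λ=1/2):
Var(X) = 4
Var(-4X + 2) = (-4)² × Var(X) = 16 × 4 = 64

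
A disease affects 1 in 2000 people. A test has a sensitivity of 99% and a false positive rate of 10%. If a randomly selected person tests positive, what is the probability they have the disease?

Let D = the rare event, + = positive/flagged.
P(D) = 1/2000
P(+|D) = 99/100
P(+|D') = 10/100 = 1/10
P(+) = P(+|D)P(D) + P(+|D')P(D')
     = \frac{99}{100} × \frac{1}{2000} + \frac{1}{10} × \frac{1999}{2000}
     = \frac{20089}{200000}
P(D|+) = P(+|D)P(D)/P(+) = \frac{99}{20089}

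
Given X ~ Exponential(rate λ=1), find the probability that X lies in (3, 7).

P(3 < X < 7) = ∫_{3}^{7} f(x) dx
where f(x) = e^{- x}
= - \frac{1 - e^{4}}{e^{7}}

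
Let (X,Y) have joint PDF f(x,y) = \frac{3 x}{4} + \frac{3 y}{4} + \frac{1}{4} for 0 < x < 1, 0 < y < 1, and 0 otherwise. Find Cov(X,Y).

E[XY] = ∫∫ xy × f(x,y) dx dy = \frac{5}{16}
E[X] = \frac{9}{16}
E[Y] = \frac{9}{16}
Cov(X,Y) = E[XY] - E[X]E[Y] = - \frac{1}{256}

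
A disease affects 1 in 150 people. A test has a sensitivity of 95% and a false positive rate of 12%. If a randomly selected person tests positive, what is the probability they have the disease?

Let D = the rare event, + = positive/flagged.
P(D) = 1/150
P(+|D) = 95/100 = 19/20
P(+|D') = 12/100 = 3/25
P(+) = P(+|D)P(D) + P(+|D')P(D')
     = \frac{19}{20} × \frac{1}{150} + \frac{3}{25} × \frac{149}{150}
     = \frac{1883}{15000}
P(D|+) = P(+|D)P(D)/P(+) = \frac{95}{1883}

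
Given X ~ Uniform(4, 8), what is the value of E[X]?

For X ~ Uniform(4, 8), the expected value is:
E[X] = 6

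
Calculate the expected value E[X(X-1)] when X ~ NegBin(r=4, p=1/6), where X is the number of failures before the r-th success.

E[X(X-1)] = E[X² - X] = E[X²] - E[X]
E[X] = 20
E[X²] = Var(X) + (E[X])² = 120 + (20)² = 520
E[X(X-1)] = 520 - 20 = 500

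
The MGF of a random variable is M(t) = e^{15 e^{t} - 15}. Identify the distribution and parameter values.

The MGF M(t) = e^{15 e^{t} - 15} is the standard form for the Poisson distribution.
Comparing with the known MGF formula identifies: Poisson(λ=15)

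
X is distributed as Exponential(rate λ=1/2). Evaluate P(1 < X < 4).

P(1 < X < 4) = ∫_{1}^{4} f(x) dx
where f(x) = \frac{e^{- \frac{x}{2}}}{2}
= - \frac{1}{e^{2}} + e^{- \frac{1}{2}}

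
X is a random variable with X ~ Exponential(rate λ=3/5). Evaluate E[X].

For X ~ Exponential(rate λ=3/5), the expected value is:
E[X] = \frac{5}{3}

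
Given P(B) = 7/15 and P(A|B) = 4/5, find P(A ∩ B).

By definition, P(A|B) = P(A ∩ B) / P(B)
So P(A ∩ B) = P(A|B) × P(B)
= 4/5 × 7/15
= 28/75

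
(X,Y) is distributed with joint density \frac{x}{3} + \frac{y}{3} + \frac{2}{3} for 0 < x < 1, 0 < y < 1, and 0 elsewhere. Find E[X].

E[X] = ∫_0^1 ∫_0^1 x × f(x,y) dy dx
= ∫_0^1 ∫_0^1 x × (\frac{x}{3} + \frac{y}{3} + \frac{2}{3}) dy dx
= \frac{19}{36}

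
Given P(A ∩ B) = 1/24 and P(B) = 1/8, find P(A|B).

P(A|B) = P(A ∩ B) / P(B)
= (1/24) / (1/8)
= 1/3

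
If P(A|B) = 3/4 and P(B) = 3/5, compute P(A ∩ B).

By definition, P(A|B) = P(A ∩ B) / P(B)
So P(A ∩ B) = P(A|B) × P(B)
= 3/4 × 3/5
= 9/20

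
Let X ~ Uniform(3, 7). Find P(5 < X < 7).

P(5 < X < 7) = ∫_{5}^{7} f(x) dx
where f(x) = \frac{1}{4}
= \frac{1}{2}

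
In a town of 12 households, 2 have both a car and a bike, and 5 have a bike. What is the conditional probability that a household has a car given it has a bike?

P(A ∩ B) = 2/12 = 1/6
P(B) = 5/12
P(A|B) = P(A ∩ B) / P(B) = (1/6) / (5/12) = 2/5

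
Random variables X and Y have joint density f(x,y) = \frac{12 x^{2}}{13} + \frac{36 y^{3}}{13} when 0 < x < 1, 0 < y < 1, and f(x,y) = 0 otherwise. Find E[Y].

E[Y] = ∫_0^1 ∫_0^1 y × f(x,y) dx dy
= \frac{46}{65}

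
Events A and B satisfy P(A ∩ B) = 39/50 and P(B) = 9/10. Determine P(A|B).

P(A|B) = P(A ∩ B) / P(B)
= (39/50) / (9/10)
= 13/15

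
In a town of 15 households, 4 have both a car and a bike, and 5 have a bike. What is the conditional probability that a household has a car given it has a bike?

P(A ∩ B) = 4/15
P(B) = 5/15 = 1/3
P(A|B) = P(A ∩ B) / P(B) = (4/15) / (1/3) = 4/5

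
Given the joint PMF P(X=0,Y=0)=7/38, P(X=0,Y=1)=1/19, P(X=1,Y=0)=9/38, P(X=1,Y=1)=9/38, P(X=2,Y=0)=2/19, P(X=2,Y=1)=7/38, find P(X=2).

P(X=2) = P(X=2,Y=0) + P(X=2,Y=1)
= 2/19 + 7/38
= 11/38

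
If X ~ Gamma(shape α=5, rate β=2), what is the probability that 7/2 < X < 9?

P(7/2 < X < 9) = ∫_{7/2}^{9} f(x) dx
where f(x) = \frac{4 x^{4} e^{- 2 x}}{3}
= \frac{-132648 + 4553 e^{11}}{24 e^{18}}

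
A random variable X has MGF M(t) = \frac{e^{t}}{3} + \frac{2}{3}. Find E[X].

To find E[X], compute M^(1)(0):
M^(1)(t) = \frac{e^{t}}{3}
M^(1)(0) = \frac{1}{3}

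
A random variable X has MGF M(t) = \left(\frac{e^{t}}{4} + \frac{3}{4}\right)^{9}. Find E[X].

To find E[X], compute M^(1)(0):
M^(1)(t) = \frac{9 \left(\frac{e^{t}}{4} + \frac{3}{4}\right)^{8} e^{t}}{4}
M^(1)(0) = \frac{9}{4}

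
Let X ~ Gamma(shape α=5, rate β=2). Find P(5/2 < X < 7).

P(5/2 < X < 7) = ∫_{5/2}^{7} f(x) dx
where f(x) = \frac{4 x^{4} e^{- 2 x}}{3}
= \frac{-17368 + 523 e^{9}}{8 e^{14}}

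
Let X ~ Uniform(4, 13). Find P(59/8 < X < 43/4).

P(59/8 < X < 43/4) = ∫_{59/8}^{43/4} f(x) dx
where f(x) = \frac{1}{9}
= \frac{3}{8}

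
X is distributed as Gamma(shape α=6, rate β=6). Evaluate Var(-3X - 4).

For X ~ Gamma(shape α=6, rate β=6):
Var(X) = \frac{1}{6}
Var(-3X - 4) = (-3)² × Var(X) = 9 × \frac{1}{6} = \frac{3}{2}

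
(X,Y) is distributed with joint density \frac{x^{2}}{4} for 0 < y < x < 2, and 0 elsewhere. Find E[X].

f_X(x) = ∫_0^x \frac{x^{2}}{4} dy = \frac{x^{3}}{4}
E[X] = ∫_0^2 x × (\frac{x^{3}}{4}) dx = \frac{8}{5}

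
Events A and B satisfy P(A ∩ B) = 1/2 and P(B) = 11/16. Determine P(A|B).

P(A|B) = P(A ∩ B) / P(B)
= (1/2) / (11/16)
= 8/11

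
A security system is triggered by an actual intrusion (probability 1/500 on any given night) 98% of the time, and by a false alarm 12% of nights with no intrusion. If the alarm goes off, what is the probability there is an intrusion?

Let D = the rare event, + = positive/flagged.
P(D) = 1/500
P(+|D) = 98/100 = 49/50
P(+|D') = 12/100 = 3/25
P(+) = P(+|D)P(D) + P(+|D')P(D')
     = \frac{49}{50} × \frac{1}{500} + \frac{3}{25} × \frac{499}{500}
     = \frac{3043}{25000}
P(D|+) = P(+|D)P(D)/P(+) = \frac{49}{3043}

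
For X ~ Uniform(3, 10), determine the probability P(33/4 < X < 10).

P(33/4 < X < 10) = ∫_{33/4}^{10} f(x) dx
where f(x) = \frac{1}{7}
= \frac{1}{4}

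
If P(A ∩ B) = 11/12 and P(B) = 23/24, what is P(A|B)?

P(A|B) = P(A ∩ B) / P(B)
= (11/12) / (23/24)
= 22/23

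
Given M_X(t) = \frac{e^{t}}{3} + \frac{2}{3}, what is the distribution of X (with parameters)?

The MGF M(t) = \frac{e^{t}}{3} + \frac{2}{3} is the standard form for the Bernoulli distribution.
Comparing with the known MGF formula identifies: Bernoulli(p=1/3)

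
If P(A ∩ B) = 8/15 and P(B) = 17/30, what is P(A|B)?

P(A|B) = P(A ∩ B) / P(B)
= (8/15) / (17/30)
= 16/17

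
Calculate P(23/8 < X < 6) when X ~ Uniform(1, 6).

P(23/8 < X < 6) = ∫_{23/8}^{6} f(x) dx
where f(x) = \frac{1}{5}
= \frac{5}{8}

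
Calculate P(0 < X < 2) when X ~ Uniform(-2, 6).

P(0 < X < 2) = ∫_{0}^{2} f(x) dx
where f(x) = \frac{1}{8}
= \frac{1}{4}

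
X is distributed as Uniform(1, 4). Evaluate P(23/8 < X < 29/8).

P(23/8 < X < 29/8) = ∫_{23/8}^{29/8} f(x) dx
where f(x) = \frac{1}{3}
= \frac{1}{4}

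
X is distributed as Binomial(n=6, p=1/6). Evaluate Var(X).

For X ~ Binomial(n=6, p=1/6):
Var(X) = \frac{5}{6}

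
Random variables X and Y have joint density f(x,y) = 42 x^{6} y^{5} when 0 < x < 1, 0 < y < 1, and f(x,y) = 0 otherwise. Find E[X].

E[X] = ∫_0^1 ∫_0^1 x × f(x,y) dy dx
= ∫_0^1 ∫_0^1 x × (42 x^{6} y^{5}) dy dx
= \frac{7}{8}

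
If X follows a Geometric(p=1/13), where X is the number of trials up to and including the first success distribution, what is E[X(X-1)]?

E[X(X-1)] = E[X² - X] = E[X²] - E[X]
E[X] = 13
E[X²] = Var(X) + (E[X])² = 156 + (13)² = 325
E[X(X-1)] = 325 - 13 = 312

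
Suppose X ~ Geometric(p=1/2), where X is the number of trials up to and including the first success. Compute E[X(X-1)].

E[X(X-1)] = E[X² - X] = E[X²] - E[X]
E[X] = 2
E[X²] = Var(X) + (E[X])² = 2 + (2)² = 6
E[X(X-1)] = 6 - 2 = 4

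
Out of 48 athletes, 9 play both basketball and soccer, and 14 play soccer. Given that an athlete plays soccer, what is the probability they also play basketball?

P(A ∩ B) = 9/48 = 3/16
P(B) = 14/48 = 7/24
P(A|B) = P(A ∩ B) / P(B) = (3/16) / (7/24) = 9/14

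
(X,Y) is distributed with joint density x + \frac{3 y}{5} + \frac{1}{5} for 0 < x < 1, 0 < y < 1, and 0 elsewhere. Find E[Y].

E[Y] = ∫_0^1 ∫_0^1 y × f(x,y) dx dy
= \frac{11}{20}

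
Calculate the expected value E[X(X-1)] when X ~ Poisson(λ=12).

E[X(X-1)] = E[X² - X] = E[X²] - E[X]
E[X] = 12
E[X²] = Var(X) + (E[X])² = 12 + (12)² = 156
E[X(X-1)] = 156 - 12 = 144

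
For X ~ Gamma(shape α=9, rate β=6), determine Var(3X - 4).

For X ~ Gamma(shape α=9, rate β=6):
Var(X) = \frac{1}{4}
Var(3X - 4) = (3)² × Var(X) = 9 × \frac{1}{4} = \frac{9}{4}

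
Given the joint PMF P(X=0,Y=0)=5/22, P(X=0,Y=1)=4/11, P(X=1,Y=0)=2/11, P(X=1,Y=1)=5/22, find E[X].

First find marginal of X:
P(X=0) = 13/22
P(X=1) = 9/22
E[X] = 0 × 13/22 + 1 × 9/22 = 9/22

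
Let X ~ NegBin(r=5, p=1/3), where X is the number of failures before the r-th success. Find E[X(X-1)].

E[X(X-1)] = E[X² - X] = E[X²] - E[X]
E[X] = 10
E[X²] = Var(X) + (E[X])² = 30 + (10)² = 130
E[X(X-1)] = 130 - 10 = 120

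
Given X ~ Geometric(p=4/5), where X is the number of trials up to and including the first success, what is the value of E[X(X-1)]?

E[X(X-1)] = E[X² - X] = E[X²] - E[X]
E[X] = \frac{5}{4}
E[X²] = Var(X) + (E[X])² = \frac{5}{16} + (\frac{5}{4})² = \frac{15}{8}
E[X(X-1)] = \frac{15}{8} - \frac{5}{4} = \frac{5}{8}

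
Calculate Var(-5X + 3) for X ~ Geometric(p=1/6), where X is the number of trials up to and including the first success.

For X ~ Geometric(p=1/6), where X is the number of trials up to and including the first success:
Var(X) = 30
Var(-5X + 3) = (-5)² × Var(X) = 25 × 30 = 750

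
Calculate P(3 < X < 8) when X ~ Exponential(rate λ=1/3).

P(3 < X < 8) = ∫_{3}^{8} f(x) dx
where f(x) = \frac{e^{- \frac{x}{3}}}{3}
= - \frac{1}{e^{\frac{8}{3}}} + e^{-1}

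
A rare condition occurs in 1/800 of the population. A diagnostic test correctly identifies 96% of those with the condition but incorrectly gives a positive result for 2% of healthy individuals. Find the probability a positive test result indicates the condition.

Let D = the rare event, + = positive/flagged.
P(D) = 1/800
P(+|D) = 96/100 = 24/25
P(+|D') = 2/100 = 1/50
P(+) = P(+|D)P(D) + P(+|D')P(D')
     = \frac{24}{25} × \frac{1}{800} + \frac{1}{50} × \frac{799}{800}
     = \frac{847}{40000}
P(D|+) = P(+|D)P(D)/P(+) = \frac{48}{847}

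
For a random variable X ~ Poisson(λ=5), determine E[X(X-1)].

E[X(X-1)] = E[X² - X] = E[X²] - E[X]
E[X] = 5
E[X²] = Var(X) + (E[X])² = 5 + (5)² = 30
E[X(X-1)] = 30 - 5 = 25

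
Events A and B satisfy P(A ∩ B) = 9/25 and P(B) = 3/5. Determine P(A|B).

P(A|B) = P(A ∩ B) / P(B)
= (9/25) / (3/5)
= 3/5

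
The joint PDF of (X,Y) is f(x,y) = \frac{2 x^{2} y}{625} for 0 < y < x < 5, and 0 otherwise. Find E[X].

f_X(x) = ∫_0^x \frac{2 x^{2} y}{625} dy = \frac{x^{4}}{625}
E[X] = ∫_0^5 x × (\frac{x^{4}}{625}) dx = \frac{25}{6}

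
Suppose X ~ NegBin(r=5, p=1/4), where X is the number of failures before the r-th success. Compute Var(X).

For X ~ NegBin(r=5, p=1/4), where X is the number of failures before the r-th success:
Var(X) = 60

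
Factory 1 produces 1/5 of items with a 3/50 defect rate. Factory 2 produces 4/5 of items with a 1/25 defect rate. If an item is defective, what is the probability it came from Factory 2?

Using Bayes' theorem:
P(F1) = 1/5, P(D|F1) = 3/50
P(F2) = 4/5, P(D|F2) = 1/25
P(D) = P(D|F1)P(F1) + P(D|F2)P(F2)
     = \frac{11}{250}
P(F2|D) = P(D|F2)P(F2) / P(D)
= \frac{8}{11}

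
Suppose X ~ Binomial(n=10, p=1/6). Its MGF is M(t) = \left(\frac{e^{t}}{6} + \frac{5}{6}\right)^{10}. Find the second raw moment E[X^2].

To find E[X^2], compute M^(2)(0):
M^(1)(t) = \frac{5 \left(\frac{e^{t}}{6} + \frac{5}{6}\right)^{9} e^{t}}{3}
M^(2)(t) = \frac{5 \left(\frac{e^{t}}{6} + \frac{5}{6}\right)^{9} e^{t}}{3} + \frac{5 \left(\frac{e^{t}}{6} + \frac{5}{6}\right)^{8} e^{2 t}}{2}
M^(2)(0) = \frac{25}{6}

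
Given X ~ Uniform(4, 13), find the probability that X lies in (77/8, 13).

P(77/8 < X < 13) = ∫_{77/8}^{13} f(x) dx
where f(x) = \frac{1}{9}
= \frac{3}{8}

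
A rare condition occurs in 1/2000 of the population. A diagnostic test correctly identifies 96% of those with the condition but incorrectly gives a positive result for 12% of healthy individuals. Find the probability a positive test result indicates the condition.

Let D = the rare event, + = positive/flagged.
P(D) = 1/2000
P(+|D) = 96/100 = 24/25
P(+|D') = 12/100 = 3/25
P(+) = P(+|D)P(D) + P(+|D')P(D')
     = \frac{24}{25} × \frac{1}{2000} + \frac{3}{25} × \frac{1999}{2000}
     = \frac{6021}{50000}
P(D|+) = P(+|D)P(D)/P(+) = \frac{8}{2007}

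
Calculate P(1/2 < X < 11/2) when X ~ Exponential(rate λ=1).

P(1/2 < X < 11/2) = ∫_{1/2}^{11/2} f(x) dx
where f(x) = e^{- x}
= - \frac{1 - e^{5}}{e^{\frac{11}{2}}}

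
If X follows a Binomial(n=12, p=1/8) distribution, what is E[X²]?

Using the identity E[X²] = Var(X) + (E[X])²:
E[X] = \frac{3}{2}
Var(X) = \frac{21}{16}
E[X²] = \frac{21}{16} + (\frac{3}{2})²
= \frac{57}{16}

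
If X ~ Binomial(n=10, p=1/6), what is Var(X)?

For X ~ Binomial(n=10, p=1/6):
Var(X) = \frac{25}{18}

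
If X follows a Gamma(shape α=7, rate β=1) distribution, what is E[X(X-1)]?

E[X(X-1)] = E[X² - X] = E[X²] - E[X]
E[X] = 7
E[X²] = Var(X) + (E[X])² = 7 + (7)² = 56
E[X(X-1)] = 56 - 7 = 49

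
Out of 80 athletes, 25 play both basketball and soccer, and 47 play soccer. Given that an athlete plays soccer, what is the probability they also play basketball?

P(A ∩ B) = 25/80 = 5/16
P(B) = 47/80
P(A|B) = P(A ∩ B) / P(B) = (5/16) / (47/80) = 25/47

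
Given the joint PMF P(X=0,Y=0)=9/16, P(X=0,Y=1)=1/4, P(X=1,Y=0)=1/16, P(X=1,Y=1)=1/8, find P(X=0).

P(X=0) = P(X=0,Y=0) + P(X=0,Y=1)
= 9/16 + 1/4
= 13/16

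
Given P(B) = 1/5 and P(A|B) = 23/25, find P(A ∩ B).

By definition, P(A|B) = P(A ∩ B) / P(B)
So P(A ∩ B) = P(A|B) × P(B)
= 23/25 × 1/5
= 23/125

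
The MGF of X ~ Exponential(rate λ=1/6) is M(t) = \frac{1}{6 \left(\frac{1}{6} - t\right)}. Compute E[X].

To find E[X], compute M^(1)(0):
M^(1)(t) = \frac{1}{6 \left(\frac{1}{6} - t\right)^{2}}
M^(1)(0) = 6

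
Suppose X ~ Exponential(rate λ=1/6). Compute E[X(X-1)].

E[X(X-1)] = E[X² - X] = E[X²] - E[X]
E[X] = 6
E[X²] = Var(X) + (E[X])² = 36 + (6)² = 72
E[X(X-1)] = 72 - 6 = 66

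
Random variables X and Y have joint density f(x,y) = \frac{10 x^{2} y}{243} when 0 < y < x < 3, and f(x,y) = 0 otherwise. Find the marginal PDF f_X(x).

f_X(x) = ∫_0^x \frac{10 x^{2} y}{243} dy = \frac{5 x^{4}}{243}
for 0 < x < 3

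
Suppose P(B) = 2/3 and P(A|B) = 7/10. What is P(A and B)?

By definition, P(A|B) = P(A ∩ B) / P(B)
So P(A ∩ B) = P(A|B) × P(B)
= 7/10 × 2/3
= 7/15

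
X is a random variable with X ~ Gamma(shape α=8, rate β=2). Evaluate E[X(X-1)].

E[X(X-1)] = E[X² - X] = E[X²] - E[X]
E[X] = 4
E[X²] = Var(X) + (E[X])² = 2 + (4)² = 18
E[X(X-1)] = 18 - 4 = 14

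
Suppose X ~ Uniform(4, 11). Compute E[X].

For X ~ Uniform(4, 11), the expected value is:
E[X] = \frac{15}{2}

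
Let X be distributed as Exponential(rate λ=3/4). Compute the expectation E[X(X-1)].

E[X(X-1)] = E[X² - X] = E[X²] - E[X]
E[X] = \frac{4}{3}
E[X²] = Var(X) + (E[X])² = \frac{16}{9} + (\frac{4}{3})² = \frac{32}{9}
E[X(X-1)] = \frac{32}{9} - \frac{4}{3} = \frac{20}{9}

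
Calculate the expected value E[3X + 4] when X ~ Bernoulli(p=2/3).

For X ~ Bernoulli(p=2/3):
E[X] = \frac{2}{3}
E[3X + 4] = 3 × E[X] + 4 = 6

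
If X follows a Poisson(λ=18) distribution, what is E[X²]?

Using the identity E[X²] = Var(X) + (E[X])²:
E[X] = 18
Var(X) = 18
E[X²] = 18 + (18)²
= 342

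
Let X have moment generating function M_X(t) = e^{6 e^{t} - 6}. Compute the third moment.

To find E[X^3], compute M^(3)(0):
M^(1)(t) = 6 e^{t} e^{6 e^{t} - 6}
M^(2)(t) = 36 e^{2 t} e^{6 e^{t} - 6} + 6 e^{t} e^{6 e^{t} - 6}
M^(3)(t) = 216 e^{3 t} e^{6 e^{t} - 6} + 108 e^{2 t} e^{6 e^{t} - 6} + 6 e^{t} e^{6 e^{t} - 6}
M^(3)(0) = 330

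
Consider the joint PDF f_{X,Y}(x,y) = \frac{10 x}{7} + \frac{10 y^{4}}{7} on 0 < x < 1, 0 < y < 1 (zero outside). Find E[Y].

E[Y] = ∫_0^1 ∫_0^1 y × f(x,y) dx dy
= \frac{25}{42}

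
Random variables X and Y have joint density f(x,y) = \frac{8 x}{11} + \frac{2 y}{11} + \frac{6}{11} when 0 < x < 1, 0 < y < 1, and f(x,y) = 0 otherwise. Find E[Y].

E[Y] = ∫_0^1 ∫_0^1 y × f(x,y) dx dy
= \frac{17}{33}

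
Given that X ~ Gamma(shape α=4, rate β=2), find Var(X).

For X ~ Gamma(shape α=4, rate β=2):
Var(X) = 1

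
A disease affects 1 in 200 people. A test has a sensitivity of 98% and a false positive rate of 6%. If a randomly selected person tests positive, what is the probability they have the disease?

Let D = the rare event, + = positive/flagged.
P(D) = 1/200
P(+|D) = 98/100 = 49/50
P(+|D') = 6/100 = 3/50
P(+) = P(+|D)P(D) + P(+|D')P(D')
     = \frac{49}{50} × \frac{1}{200} + \frac{3}{50} × \frac{199}{200}
     = \frac{323}{5000}
P(D|+) = P(+|D)P(D)/P(+) = \frac{49}{646}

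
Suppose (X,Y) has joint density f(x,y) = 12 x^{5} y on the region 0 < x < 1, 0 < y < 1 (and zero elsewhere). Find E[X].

E[X] = ∫_0^1 ∫_0^1 x × f(x,y) dy dx
= ∫_0^1 ∫_0^1 x × (12 x^{5} y) dy dx
= \frac{6}{7}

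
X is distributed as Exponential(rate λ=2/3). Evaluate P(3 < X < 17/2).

P(3 < X < 17/2) = ∫_{3}^{17/2} f(x) dx
where f(x) = \frac{2 e^{- \frac{2 x}{3}}}{3}
= - \frac{1}{e^{\frac{17}{3}}} + e^{-2}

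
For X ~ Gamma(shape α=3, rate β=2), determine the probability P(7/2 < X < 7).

P(7/2 < X < 7) = ∫_{7/2}^{7} f(x) dx
where f(x) = 4 x^{2} e^{- 2 x}
= \frac{-226 + 65 e^{7}}{2 e^{14}}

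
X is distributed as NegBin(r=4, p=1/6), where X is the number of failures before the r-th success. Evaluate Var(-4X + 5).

For X ~ NegBin(r=4, p=1/6), where X is the number of failures before the r-th success:
Var(X) = 120
Var(-4X + 5) = (-4)² × Var(X) = 16 × 120 = 1920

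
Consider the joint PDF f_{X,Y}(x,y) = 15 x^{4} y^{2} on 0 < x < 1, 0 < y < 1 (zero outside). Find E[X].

E[X] = ∫_0^1 ∫_0^1 x × f(x,y) dy dx
= ∫_0^1 ∫_0^1 x × (15 x^{4} y^{2}) dy dx
= \frac{5}{6}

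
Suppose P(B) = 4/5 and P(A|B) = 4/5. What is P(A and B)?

By definition, P(A|B) = P(A ∩ B) / P(B)
So P(A ∩ B) = P(A|B) × P(B)
= 4/5 × 4/5
= 16/25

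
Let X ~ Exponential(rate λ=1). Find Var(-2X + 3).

For X ~ Exponential(rate λ=1):
Var(X) = 1
Var(-2X + 3) = (-2)² × Var(X) = 4 × 1 = 4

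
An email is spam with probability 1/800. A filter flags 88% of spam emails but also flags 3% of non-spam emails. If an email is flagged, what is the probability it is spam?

Let D = the rare event, + = positive/flagged.
P(D) = 1/800
P(+|D) = 88/100 = 22/25
P(+|D') = 3/100
P(+) = P(+|D)P(D) + P(+|D')P(D')
     = \frac{22}{25} × \frac{1}{800} + \frac{3}{100} × \frac{799}{800}
     = \frac{497}{16000}
P(D|+) = P(+|D)P(D)/P(+) = \frac{88}{2485}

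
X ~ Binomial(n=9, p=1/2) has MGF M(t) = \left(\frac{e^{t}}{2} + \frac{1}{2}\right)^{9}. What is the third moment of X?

To find E[X^3], compute M^(3)(0):
M^(1)(t) = \frac{9 \left(\frac{e^{t}}{2} + \frac{1}{2}\right)^{8} e^{t}}{2}
M^(2)(t) = \frac{9 \left(\frac{e^{t}}{2} + \frac{1}{2}\right)^{8} e^{t}}{2} + 18 \left(\frac{e^{t}}{2} + \frac{1}{2}\right)^{7} e^{2 t}
M^(3)(t) = \frac{9 \left(\frac{e^{t}}{2} + \frac{1}{2}\right)^{8} e^{t}}{2} + 54 \left(\frac{e^{t}}{2} + \frac{1}{2}\right)^{7} e^{2 t} + 63 \left(\frac{e^{t}}{2} + \frac{1}{2}\right)^{6} e^{3 t}
M^(3)(0) = \frac{243}{2}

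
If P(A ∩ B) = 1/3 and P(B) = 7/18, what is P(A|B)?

P(A|B) = P(A ∩ B) / P(B)
= (1/3) / (7/18)
= 6/7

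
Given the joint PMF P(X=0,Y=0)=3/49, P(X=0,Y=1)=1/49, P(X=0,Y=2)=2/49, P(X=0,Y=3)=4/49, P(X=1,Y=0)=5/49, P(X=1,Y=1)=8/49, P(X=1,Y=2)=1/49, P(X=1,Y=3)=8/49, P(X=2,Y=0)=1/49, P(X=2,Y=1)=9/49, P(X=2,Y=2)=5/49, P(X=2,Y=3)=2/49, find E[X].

First find marginal of X:
P(X=0) = 10/49
P(X=1) = 22/49
P(X=2) = 17/49
E[X] = 0 × 10/49 + 1 × 22/49 + 2 × 17/49 = 8/7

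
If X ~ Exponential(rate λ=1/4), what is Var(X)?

For X ~ Exponential(rate λ=1/4):
Var(X) = 16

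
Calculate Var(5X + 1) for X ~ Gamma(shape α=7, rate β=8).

For X ~ Gamma(shape α=7, rate β=8):
Var(X) = \frac{7}{64}
Var(5X + 1) = (5)² × Var(X) = 25 × \frac{7}{64} = \frac{175}{64}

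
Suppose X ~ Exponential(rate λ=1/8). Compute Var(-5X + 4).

For X ~ Exponential(rate λ=1/8):
Var(X) = 64
Var(-5X + 4) = (-5)² × Var(X) = 25 × 64 = 1600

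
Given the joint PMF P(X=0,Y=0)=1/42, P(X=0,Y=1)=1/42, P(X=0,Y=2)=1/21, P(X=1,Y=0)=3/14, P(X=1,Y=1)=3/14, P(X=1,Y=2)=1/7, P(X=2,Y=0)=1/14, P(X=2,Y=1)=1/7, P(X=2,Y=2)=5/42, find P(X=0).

P(X=0) = P(X=0,Y=0) + P(X=0,Y=1) + P(X=0,Y=2)
= 1/42 + 1/42 + 1/21
= 2/21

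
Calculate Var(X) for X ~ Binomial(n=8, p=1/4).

For X ~ Binomial(n=8, p=1/4):
Var(X) = \frac{3}{2}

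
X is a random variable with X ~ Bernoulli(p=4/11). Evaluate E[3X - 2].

For X ~ Bernoulli(p=4/11):
E[X] = \frac{4}{11}
E[3X - 2] = 3 × E[X] - 2 = - \frac{10}{11}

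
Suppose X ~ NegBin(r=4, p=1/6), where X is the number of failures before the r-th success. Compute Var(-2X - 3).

For X ~ NegBin(r=4, p=1/6), where X is the number of failures before the r-th success:
Var(X) = 120
Var(-2X - 3) = (-2)² × Var(X) = 4 × 120 = 480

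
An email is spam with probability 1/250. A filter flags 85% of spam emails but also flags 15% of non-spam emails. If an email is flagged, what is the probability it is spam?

Let D = the rare event, + = positive/flagged.
P(D) = 1/250
P(+|D) = 85/100 = 17/20
P(+|D') = 15/100 = 3/20
P(+) = P(+|D)P(D) + P(+|D')P(D')
     = \frac{17}{20} × \frac{1}{250} + \frac{3}{20} × \frac{249}{250}
     = \frac{191}{1250}
P(D|+) = P(+|D)P(D)/P(+) = \frac{17}{764}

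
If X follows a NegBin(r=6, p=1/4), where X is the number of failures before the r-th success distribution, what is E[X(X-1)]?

E[X(X-1)] = E[X² - X] = E[X²] - E[X]
E[X] = 18
E[X²] = Var(X) + (E[X])² = 72 + (18)² = 396
E[X(X-1)] = 396 - 18 = 378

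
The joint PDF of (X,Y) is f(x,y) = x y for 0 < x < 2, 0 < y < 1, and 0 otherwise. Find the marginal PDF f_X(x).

f_X(x) = ∫_0^1 f(x,y) dy
= ∫_0^1 x y dy
= \frac{x}{2} for 0 < x < 2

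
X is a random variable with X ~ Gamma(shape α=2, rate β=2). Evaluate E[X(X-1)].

E[X(X-1)] = E[X² - X] = E[X²] - E[X]
E[X] = 1
E[X²] = Var(X) + (E[X])² = \frac{1}{2} + (1)² = \frac{3}{2}
E[X(X-1)] = \frac{3}{2} - 1 = \frac{1}{2}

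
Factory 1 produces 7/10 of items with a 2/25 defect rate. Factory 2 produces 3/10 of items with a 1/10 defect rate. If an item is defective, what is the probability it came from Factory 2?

Using Bayes' theorem:
P(F1) = 7/10, P(D|F1) = 2/25
P(F2) = 3/10, P(D|F2) = 1/10
P(D) = P(D|F1)P(F1) + P(D|F2)P(F2)
     = \frac{43}{500}
P(F2|D) = P(D|F2)P(F2) / P(D)
= \frac{15}{43}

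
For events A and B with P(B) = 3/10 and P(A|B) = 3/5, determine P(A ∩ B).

By definition, P(A|B) = P(A ∩ B) / P(B)
So P(A ∩ B) = P(A|B) × P(B)
= 3/5 × 3/10
= 9/50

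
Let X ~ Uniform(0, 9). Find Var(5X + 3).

For X ~ Uniform(0, 9):
Var(X) = \frac{27}{4}
Var(5X + 3) = (5)² × Var(X) = 25 × \frac{27}{4} = \frac{675}{4}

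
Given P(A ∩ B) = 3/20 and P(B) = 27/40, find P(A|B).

P(A|B) = P(A ∩ B) / P(B)
= (3/20) / (27/40)
= 2/9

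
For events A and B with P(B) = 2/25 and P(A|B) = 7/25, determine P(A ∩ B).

By definition, P(A|B) = P(A ∩ B) / P(B)
So P(A ∩ B) = P(A|B) × P(B)
= 7/25 × 2/25
= 14/625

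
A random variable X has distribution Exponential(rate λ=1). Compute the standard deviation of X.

For X ~ Exponential(rate λ=1):
Var(X) = 1
SD(X) = √(Var(X)) = √(1) = 1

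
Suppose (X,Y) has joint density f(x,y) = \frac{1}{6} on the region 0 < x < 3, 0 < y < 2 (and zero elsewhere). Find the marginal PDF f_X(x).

f_X(x) = ∫_0^2 f(x,y) dy
= ∫_0^2 \frac{1}{6} dy
= \frac{1}{3} for 0 < x < 3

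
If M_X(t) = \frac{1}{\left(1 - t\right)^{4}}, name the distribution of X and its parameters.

The MGF M(t) = \frac{1}{\left(1 - t\right)^{4}} is the standard form for the Gamma distribution.
Comparing with the known MGF formula identifies: Gamma(shape α=4, rate β=1)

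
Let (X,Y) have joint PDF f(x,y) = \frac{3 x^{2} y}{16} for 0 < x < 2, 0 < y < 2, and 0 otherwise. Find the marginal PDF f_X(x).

f_X(x) = ∫_0^2 f(x,y) dy
= ∫_0^2 \frac{3 x^{2} y}{16} dy
= \frac{3 x^{2}}{8} for 0 < x < 2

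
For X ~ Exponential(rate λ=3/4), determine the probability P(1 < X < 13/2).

P(1 < X < 13/2) = ∫_{1}^{13/2} f(x) dx
where f(x) = \frac{3 e^{- \frac{3 x}{4}}}{4}
= - \frac{1}{e^{\frac{39}{8}}} + e^{- \frac{3}{4}}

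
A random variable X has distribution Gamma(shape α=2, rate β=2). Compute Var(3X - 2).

For X ~ Gamma(shape α=2, rate β=2):
Var(X) = \frac{1}{2}
Var(3X - 2) = (3)² × Var(X) = 9 × \frac{1}{2} = \frac{9}{2}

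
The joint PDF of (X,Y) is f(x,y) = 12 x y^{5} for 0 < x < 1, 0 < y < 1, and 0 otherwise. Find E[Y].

E[Y] = ∫_0^1 ∫_0^1 y × f(x,y) dx dy
= \frac{6}{7}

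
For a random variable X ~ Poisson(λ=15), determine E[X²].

Using the identity E[X²] = Var(X) + (E[X])²:
E[X] = 15
Var(X) = 15
E[X²] = 15 + (15)²
= 240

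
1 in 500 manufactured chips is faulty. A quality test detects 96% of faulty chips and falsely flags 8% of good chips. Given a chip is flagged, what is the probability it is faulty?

Let D = the rare event, + = positive/flagged.
P(D) = 1/500
P(+|D) = 96/100 = 24/25
P(+|D') = 8/100 = 2/25
P(+) = P(+|D)P(D) + P(+|D')P(D')
     = \frac{24}{25} × \frac{1}{500} + \frac{2}{25} × \frac{499}{500}
     = \frac{511}{6250}
P(D|+) = P(+|D)P(D)/P(+) = \frac{12}{511}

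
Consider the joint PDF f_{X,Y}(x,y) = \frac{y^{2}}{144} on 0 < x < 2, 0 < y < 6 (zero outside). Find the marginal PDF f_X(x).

f_X(x) = ∫_0^6 f(x,y) dy
= ∫_0^6 \frac{y^{2}}{144} dy
= \frac{1}{2} for 0 < x < 2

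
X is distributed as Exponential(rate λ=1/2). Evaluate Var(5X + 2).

For X ~ Exponential(rate λ=1/2):
Var(X) = 4
Var(5X + 2) = (5)² × Var(X) = 25 × 4 = 100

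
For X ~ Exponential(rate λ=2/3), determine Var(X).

For X ~ Exponential(rate λ=2/3):
Var(X) = \frac{9}{4}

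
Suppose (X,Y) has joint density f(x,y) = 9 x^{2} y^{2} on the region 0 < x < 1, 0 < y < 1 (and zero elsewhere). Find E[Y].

E[Y] = ∫_0^1 ∫_0^1 y × f(x,y) dx dy
= \frac{3}{4}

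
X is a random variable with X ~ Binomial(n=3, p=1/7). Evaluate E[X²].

Using the identity E[X²] = Var(X) + (E[X])²:
E[X] = \frac{3}{7}
Var(X) = \frac{18}{49}
E[X²] = \frac{18}{49} + (\frac{3}{7})²
= \frac{27}{49}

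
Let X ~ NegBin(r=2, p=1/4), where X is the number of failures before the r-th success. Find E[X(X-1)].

E[X(X-1)] = E[X² - X] = E[X²] - E[X]
E[X] = 6
E[X²] = Var(X) + (E[X])² = 24 + (6)² = 60
E[X(X-1)] = 60 - 6 = 54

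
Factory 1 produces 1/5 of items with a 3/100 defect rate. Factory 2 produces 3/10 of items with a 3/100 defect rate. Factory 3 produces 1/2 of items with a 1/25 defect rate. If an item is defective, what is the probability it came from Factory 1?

Using Bayes' theorem:
P(F1) = 1/5, P(D|F1) = 3/100
P(F2) = 3/10, P(D|F2) = 3/100
P(F3) = 1/2, P(D|F3) = 1/25
P(D) = P(D|F1)P(F1) + P(D|F2)P(F2) + P(D|F3)P(F3)
     = \frac{7}{200}
P(F1|D) = P(D|F1)P(F1) / P(D)
= \frac{6}{35}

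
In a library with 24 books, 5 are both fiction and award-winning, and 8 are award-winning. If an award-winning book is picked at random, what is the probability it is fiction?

P(A ∩ B) = 5/24
P(B) = 8/24 = 1/3
P(A|B) = P(A ∩ B) / P(B) = (5/24) / (1/3) = 5/8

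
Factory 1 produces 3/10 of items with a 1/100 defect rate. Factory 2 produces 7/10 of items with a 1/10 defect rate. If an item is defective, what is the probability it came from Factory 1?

Using Bayes' theorem:
P(F1) = 3/10, P(D|F1) = 1/100
P(F2) = 7/10, P(D|F2) = 1/10
P(D) = P(D|F1)P(F1) + P(D|F2)P(F2)
     = \frac{73}{1000}
P(F1|D) = P(D|F1)P(F1) / P(D)
= \frac{3}{73}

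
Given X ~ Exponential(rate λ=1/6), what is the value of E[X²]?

Using the identity E[X²] = Var(X) + (E[X])²:
E[X] = 6
Var(X) = 36
E[X²] = 36 + (6)²
= 72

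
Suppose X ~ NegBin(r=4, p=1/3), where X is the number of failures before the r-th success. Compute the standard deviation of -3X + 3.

For X ~ NegBin(r=4, p=1/3), where X is the number of failures before the r-th success:
Var(X) = 24
SD(X) = √(Var(X)) = √(24) = 2 \sqrt{6}
SD(-3X + 3) = |-3| × SD(X) = 3 × 2 \sqrt{6} = 6 \sqrt{6}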